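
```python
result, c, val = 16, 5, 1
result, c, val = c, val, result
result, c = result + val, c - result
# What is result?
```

Trace:
`result, c, val = 16, 5, 1` → result = 16; c = 5; val = 1
`result, c, val = c, val, result` → result = 5; c = 1; val = 16
`result, c = result + val, c - result` → result = 21; c = -4
So result = 21

Answer: 21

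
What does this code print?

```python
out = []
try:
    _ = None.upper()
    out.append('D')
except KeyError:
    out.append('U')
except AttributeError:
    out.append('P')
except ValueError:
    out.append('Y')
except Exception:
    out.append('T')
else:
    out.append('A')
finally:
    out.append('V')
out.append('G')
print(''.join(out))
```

Execution trace: 'P' (except AttributeError) → 'V' (finally) → 'G' (after the try/except). Output: PVG

Answer: PVG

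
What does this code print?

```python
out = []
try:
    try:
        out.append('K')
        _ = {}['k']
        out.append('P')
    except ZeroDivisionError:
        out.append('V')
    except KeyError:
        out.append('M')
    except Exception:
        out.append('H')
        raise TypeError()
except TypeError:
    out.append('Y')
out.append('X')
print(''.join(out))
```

Execution trace: 'K' (inner try body) → 'M' (inner except KeyError) → 'X' (after the try/except). Output: KMX

Answer: KMX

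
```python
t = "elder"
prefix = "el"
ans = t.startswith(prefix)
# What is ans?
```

Trace:
`t = "elder"` → t = 'elder'
`prefix = "el"` → prefix = 'el'
`ans = t.startswith(prefix)` → ans = True
So ans = True

Answer: True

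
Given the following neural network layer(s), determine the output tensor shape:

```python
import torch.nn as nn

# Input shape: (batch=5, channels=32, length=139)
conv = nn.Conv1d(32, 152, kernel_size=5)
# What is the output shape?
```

Input: (5, 32, 139) -> Output: (5, 152, 135)

Answer: (5, 152, 135)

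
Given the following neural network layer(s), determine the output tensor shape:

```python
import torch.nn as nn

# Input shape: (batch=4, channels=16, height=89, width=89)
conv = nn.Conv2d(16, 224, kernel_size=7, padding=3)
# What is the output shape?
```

Input: (4, 16, 89, 89) -> Output: (4, 224, 89, 89)

Answer: (4, 224, 89, 89)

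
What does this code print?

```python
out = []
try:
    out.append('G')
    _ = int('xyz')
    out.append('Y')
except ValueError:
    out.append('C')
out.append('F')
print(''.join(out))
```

Execution trace: 'G' (try body) → 'C' (except ValueError) → 'F' (after the try/except). Output: GCF

Answer: GCF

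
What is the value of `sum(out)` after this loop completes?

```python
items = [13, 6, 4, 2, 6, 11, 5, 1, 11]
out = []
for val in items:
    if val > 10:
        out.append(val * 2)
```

Sum of doubled values > 10
`out` takes the values: [] → [26] → [26, 22] → [26, 22, 22]
So `sum(out)` = 70

Answer: 70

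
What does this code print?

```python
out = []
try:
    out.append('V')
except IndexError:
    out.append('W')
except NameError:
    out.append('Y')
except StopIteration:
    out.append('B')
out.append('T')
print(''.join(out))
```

Execution trace: 'V' (try body, no exception) → 'T' (after the try/except). Output: VT

Answer: VT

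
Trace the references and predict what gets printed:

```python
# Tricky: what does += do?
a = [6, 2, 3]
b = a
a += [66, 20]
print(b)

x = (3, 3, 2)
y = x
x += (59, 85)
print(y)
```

Key concept: += behavior differs for mutable vs immutable.
Step by step:
`a = [6, 2, 3]` → a = [6, 2, 3]
`b = a` → b = [6, 2, 3] (same object as a)
`a += [66, 20]` → a = [6, 2, 3, 66, 20] (same object as b); b = [6, 2, 3, 66, 20] (same object as a)
`print(b)` → prints [6, 2, 3, 66, 20]
`x = (3, 3, 2)` → x = (3, 3, 2)
`y = x` → y = (3, 3, 2)
`x += (59, 85)` → x = (3, 3, 2, 59, 85)
`print(y)` → prints (3, 3, 2)

Answer:
[6, 2, 3, 66, 20]
(3, 3, 2)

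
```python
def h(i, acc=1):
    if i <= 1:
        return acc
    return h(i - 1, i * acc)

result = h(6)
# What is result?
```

Accumulator trace (n, acc): (6, 1) -> (5, 6) -> (4, 30) -> (3, 120) -> (2, 360) -> (1, 720) -> return 720

Answer: 720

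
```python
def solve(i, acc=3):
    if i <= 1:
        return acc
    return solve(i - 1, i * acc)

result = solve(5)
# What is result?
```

Accumulator trace (n, acc): (5, 3) -> (4, 15) -> (3, 60) -> (2, 180) -> (1, 360) -> return 360

Answer: 360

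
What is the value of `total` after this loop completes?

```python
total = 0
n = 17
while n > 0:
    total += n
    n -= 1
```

Sum 17 down to 1
`total` takes the values: 0 → 17 → 33 → 48 → 62 → 75 → 87 → 98 → 108 → 117 → 125 → 132 → 138 → 143 → 147 → 150 → 152 → 153

Answer: 153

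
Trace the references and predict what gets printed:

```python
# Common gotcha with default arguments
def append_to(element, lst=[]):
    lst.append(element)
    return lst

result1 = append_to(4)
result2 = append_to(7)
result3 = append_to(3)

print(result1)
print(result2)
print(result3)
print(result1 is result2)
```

Key concept: mutable default argument gotcha.
Step by step:
`result1 = append_to(4)` → result1 = [4]
`result2 = append_to(7)` → result1 = [4, 7] (same object as result2); result2 = [4, 7] (same object as result1)
`result3 = append_to(3)` → result1 = [4, 7, 3] (same object as result2, result3); result2 = [4, 7, 3] (same object as result1, result3); result3 = [4, 7, 3] (same object as result1, result2)
`print(result1)` → prints [4, 7, 3]
`print(result2)` → prints [4, 7, 3]
`print(result3)` → prints [4, 7, 3]
`print(result1 is result2)` → prints True

Answer:
[4, 7, 3]
[4, 7, 3]
[4, 7, 3]
True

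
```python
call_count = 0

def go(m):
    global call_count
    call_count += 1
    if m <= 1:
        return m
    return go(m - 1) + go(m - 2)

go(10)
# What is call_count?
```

Calls(m) = 1 + Calls(m-1) + Calls(m-2); Calls(0)=Calls(1)=1. For m=10 this gives 177.

Answer: 177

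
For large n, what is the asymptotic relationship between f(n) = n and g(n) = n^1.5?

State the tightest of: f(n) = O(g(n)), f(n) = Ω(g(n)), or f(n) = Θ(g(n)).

n vs n^1.5: f(n) = O(g(n)) but not Ω(g(n)) — n^1.5 grows strictly faster than n.

Answer: f(n) = O(g(n)) but not Ω(g(n)) — n^1.5 grows strictly faster than n.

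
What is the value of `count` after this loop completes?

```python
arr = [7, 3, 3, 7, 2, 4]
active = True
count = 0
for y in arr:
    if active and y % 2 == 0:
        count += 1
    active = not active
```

Count even values at even positions
`count` takes the values: 0 → 1

Answer: 1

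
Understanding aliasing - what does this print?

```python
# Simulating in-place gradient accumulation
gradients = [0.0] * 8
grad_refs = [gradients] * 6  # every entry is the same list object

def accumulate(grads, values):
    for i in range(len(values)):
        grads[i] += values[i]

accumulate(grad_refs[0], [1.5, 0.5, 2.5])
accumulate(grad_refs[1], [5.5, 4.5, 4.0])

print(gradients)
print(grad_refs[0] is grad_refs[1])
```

Key concept: gradient accumulation aliasing.
Step by step:
`gradients = [0.0] * 8` → gradients = [0.0, 0.0, 0.0, 0.0, 0.0, 0.0, 0.0, 0.0]
`grad_refs = [gradients] * 6` → grad_refs = [[0.0, 0.0, 0.0, 0.0, 0.0, 0.0, 0.0, 0.0], [0.0, 0.0, 0.0, 0.0, 0.0, 0.0, 0.0, 0.0], [0.0, 0.0, 0.0, 0.0, 0.0, 0.0, 0.0, 0.0], [0.0, 0.0, 0.0, 0.0, 0.0, 0.0, 0.0, 0.0], [0.0, 0.0, 0.0, 0.0, 0.0, 0.0, 0.0, 0.0], [0.0, 0.0, 0.0, 0.0, 0.0, 0.0, 0.0, 0.0]]
`accumulate(grad_refs[0], [1.5, 0.5, 2.5])` → gradients = [1.5, 0.5, 2.5, 0.0, 0.0, 0.0, 0.0, 0.0]; grad_refs = [[1.5, 0.5, 2.5, 0.0, 0.0, 0.0, 0.0, 0.0], [1.5, 0.5, 2.5, 0.0, 0.0, 0.0, 0.0, 0.0], [1.5, 0.5, 2.5, 0.0, 0.0, 0.0, 0.0, 0.0], [1.5, 0.5, 2.5, 0.0, 0.0, 0.0, 0.0, 0.0], [1.5, 0.5, 2.5, 0.0, 0.0, 0.0, 0.0, 0.0], [1.5, 0.5, 2.5, 0.0, 0.0, 0.0, 0.0, 0.0]]
`accumulate(grad_refs[1], [5.5, 4.5, 4.0])` → gradients = [7.0, 5.0, 6.5, 0.0, 0.0, 0.0, 0.0, 0.0]; grad_refs = [[7.0, 5.0, 6.5, 0.0, 0.0, 0.0, 0.0, 0.0], [7.0, 5.0, 6.5, 0.0, 0.0, 0.0, 0.0, 0.0], [7.0, 5.0, 6.5, 0.0, 0.0, 0.0, 0.0, 0.0], [7.0, 5.0, 6.5, 0.0, 0.0, 0.0, 0.0, 0.0], [7.0, 5.0, 6.5, 0.0, 0.0, 0.0, 0.0, 0.0], [7.0, 5.0, 6.5, 0.0, 0.0, 0.0, 0.0, 0.0]]
`print(gradients)` → prints [7.0, 5.0, 6.5, 0.0, 0.0, 0.0, 0.0, 0.0]
`print(grad_refs[0] is grad_refs[1])` → prints True

Answer:
[7.0, 5.0, 6.5, 0.0, 0.0, 0.0, 0.0, 0.0]
True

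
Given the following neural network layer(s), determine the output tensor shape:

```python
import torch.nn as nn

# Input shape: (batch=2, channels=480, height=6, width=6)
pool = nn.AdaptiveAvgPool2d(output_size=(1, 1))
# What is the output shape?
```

Input: (2, 480, 6, 6) -> Output: (2, 480, 1, 1)

Answer: (2, 480, 1, 1)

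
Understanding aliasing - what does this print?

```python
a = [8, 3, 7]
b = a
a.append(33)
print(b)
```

Key concept: basic list aliasing.
Step by step:
`a = [8, 3, 7]` → a = [8, 3, 7]
`b = a` → b = [8, 3, 7] (same object as a)
`a.append(33)` → a = [8, 3, 7, 33] (same object as b); b = [8, 3, 7, 33] (same object as a)
`print(b)` → prints [8, 3, 7, 33]

Answer: [8, 3, 7, 33]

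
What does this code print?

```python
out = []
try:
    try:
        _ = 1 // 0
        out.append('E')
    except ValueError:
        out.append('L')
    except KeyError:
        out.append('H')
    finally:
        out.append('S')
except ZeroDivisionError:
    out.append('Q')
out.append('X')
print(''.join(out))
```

Execution trace: 'S' (finally) → 'Q' (outer except ZeroDivisionError) → 'X' (after the try/except). Output: SQX

Answer: SQX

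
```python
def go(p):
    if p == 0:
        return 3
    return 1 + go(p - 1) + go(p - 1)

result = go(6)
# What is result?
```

go(p) = 1 + 2·go(p-1), go(0)=3. Closed form: (3+1)·2^6 - 1 = 255.

Answer: 255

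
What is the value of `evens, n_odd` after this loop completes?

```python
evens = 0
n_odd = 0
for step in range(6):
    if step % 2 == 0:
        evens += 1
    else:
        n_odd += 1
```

Count evens and odds in range(6)
`evens, n_odd` takes the values: (0, 0) → (1, 0) → (1, 1) → (2, 1) → (2, 2) → (3, 2) → (3, 3)

Answer: 3, 3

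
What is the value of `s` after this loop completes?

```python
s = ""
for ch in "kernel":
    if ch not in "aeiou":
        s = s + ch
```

Remove vowels from 'kernel'
`s` takes the values: "" → "k" → "kr" → "krn" → "krnl"

Answer: "krnl"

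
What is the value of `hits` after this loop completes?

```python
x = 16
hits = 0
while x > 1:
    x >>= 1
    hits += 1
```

Count right shifts until 1
`hits` takes the values: 0 → 1 → 2 → 3 → 4

Answer: 4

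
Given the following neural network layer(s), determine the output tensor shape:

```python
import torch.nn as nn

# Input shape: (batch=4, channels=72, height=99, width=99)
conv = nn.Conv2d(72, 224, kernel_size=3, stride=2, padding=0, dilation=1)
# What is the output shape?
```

Input: (4, 72, 99, 99) -> Output: (4, 224, 49, 49)

Answer: (4, 224, 49, 49)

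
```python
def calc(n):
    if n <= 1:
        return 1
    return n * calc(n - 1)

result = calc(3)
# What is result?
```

calc(3) = 3 * 2 * 1 = 6

Answer: 6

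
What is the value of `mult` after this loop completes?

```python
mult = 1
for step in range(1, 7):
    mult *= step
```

6! = 720
`mult` takes the values: 1 → 2 → 6 → 24 → 120 → 720

Answer: 720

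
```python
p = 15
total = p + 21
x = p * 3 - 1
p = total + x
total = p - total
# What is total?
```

Trace:
`p = 15` → p = 15
`total = p + 21` → total = 36
`x = p * 3 - 1` → x = 44
`p = total + x` → p = 80
`total = p - total` → total = 44
So total = 44

Answer: 44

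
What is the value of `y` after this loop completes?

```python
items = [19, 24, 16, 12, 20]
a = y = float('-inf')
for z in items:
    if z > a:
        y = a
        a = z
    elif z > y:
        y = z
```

Second largest (with repeats) in [19, 24, 16, 12, 20]
`y` takes the values: -inf → 19 → 20

Answer: 20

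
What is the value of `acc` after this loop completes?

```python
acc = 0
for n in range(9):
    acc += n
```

Sum of 0 to 8 = 36
`acc` takes the values: 0 → 1 → 3 → 6 → 10 → 15 → 21 → 28 → 36

Answer: 36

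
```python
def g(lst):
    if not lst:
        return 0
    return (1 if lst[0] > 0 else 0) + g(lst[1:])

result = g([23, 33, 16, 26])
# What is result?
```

Count of positive elements in [23, 33, 16, 26] = 4

Answer: 4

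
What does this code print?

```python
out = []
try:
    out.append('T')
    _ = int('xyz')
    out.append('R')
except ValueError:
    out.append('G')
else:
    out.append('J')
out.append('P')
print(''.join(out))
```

Execution trace: 'T' (try body) → 'G' (except ValueError) → 'P' (after the try/except). Output: TGP

Answer: TGP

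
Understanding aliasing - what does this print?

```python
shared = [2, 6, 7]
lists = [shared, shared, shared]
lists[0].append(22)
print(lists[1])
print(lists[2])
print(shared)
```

Key concept: list of same reference.
Step by step:
`shared = [2, 6, 7]` → shared = [2, 6, 7]
`lists = [shared, shared, shared]` → lists = [[2, 6, 7], [2, 6, 7], [2, 6, 7]]
`lists[0].append(22)` → shared = [2, 6, 7, 22]; lists = [[2, 6, 7, 22], [2, 6, 7, 22], [2, 6, 7, 22]]
`print(lists[1])` → prints [2, 6, 7, 22]
`print(lists[2])` → prints [2, 6, 7, 22]
`print(shared)` → prints [2, 6, 7, 22]

Answer:
[2, 6, 7, 22]
[2, 6, 7, 22]
[2, 6, 7, 22]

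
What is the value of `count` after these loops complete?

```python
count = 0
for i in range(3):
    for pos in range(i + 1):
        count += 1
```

Triangle: 1 + 2 + ... + 3
`count` takes the values: 0 → 1 → 2 → 3 → 4 → 5 → 6

Answer: 6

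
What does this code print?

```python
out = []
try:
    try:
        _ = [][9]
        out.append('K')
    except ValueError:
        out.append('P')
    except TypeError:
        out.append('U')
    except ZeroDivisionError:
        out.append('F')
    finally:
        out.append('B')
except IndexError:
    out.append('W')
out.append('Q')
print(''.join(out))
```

Execution trace: 'B' (finally) → 'W' (outer except IndexError) → 'Q' (after the try/except). Output: BWQ

Answer: BWQ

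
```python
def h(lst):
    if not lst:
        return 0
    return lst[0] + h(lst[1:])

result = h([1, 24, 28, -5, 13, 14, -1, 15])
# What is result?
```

1 + 24 + 28 + (-5) + 13 + 14 + (-1) + 15 + 0 = 89

Answer: 89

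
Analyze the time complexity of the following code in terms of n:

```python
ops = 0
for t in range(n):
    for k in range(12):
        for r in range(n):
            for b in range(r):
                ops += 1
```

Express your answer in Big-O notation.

Each loop level contributes: n × 1 × n × n. Multiplying the contributions gives O(n^3).

Answer: O(n^3)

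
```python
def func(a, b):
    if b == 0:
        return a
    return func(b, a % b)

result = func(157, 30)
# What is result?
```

func(157, 30) -> func(30, 7) -> func(7, 2) -> func(2, 1) -> func(1, 0) -> 1

Answer: 1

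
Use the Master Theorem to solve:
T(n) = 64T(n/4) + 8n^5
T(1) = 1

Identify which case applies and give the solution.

a=64, b=4, f(n)=8n^5. log_4(64) = 3. Since c=5 > 3 and the regularity condition holds (64(n/4)^5 = (64/4^5)n^5 with 64/4^5 < 1), Case 3 applies: T(n) = Θ(f(n)) = O(n^5).

Answer: O(n^5) - Case 3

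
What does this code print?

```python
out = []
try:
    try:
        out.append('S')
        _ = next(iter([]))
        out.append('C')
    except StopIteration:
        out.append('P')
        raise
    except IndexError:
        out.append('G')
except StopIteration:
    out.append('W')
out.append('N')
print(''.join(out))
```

Execution trace: 'S' (inner try body) → 'P' (inner except StopIteration) → 'W' (outer except StopIteration) → 'N' (after the try/except). Output: SPWN

Answer: SPWN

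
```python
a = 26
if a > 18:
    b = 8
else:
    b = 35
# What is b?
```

Trace:
`a = 26` → a = 26
`if a > 18: ...` → a > 18 is True → b = 8
So b = 8

Answer: 8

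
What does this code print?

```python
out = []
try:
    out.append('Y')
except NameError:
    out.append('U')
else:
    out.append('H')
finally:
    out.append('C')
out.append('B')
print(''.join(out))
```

Execution trace: 'Y' (try body, no exception) → 'H' (else) → 'C' (finally) → 'B' (after the try/except). Output: YHCB

Answer: YHCB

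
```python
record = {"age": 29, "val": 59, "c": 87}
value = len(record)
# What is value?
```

Trace:
`record = {"age": 29, "val": 59, "c": 87}` → record = {'age': 29, 'val': 59, 'c': 87}
`value = len(record)` → value = 3
So value = 3

Answer: 3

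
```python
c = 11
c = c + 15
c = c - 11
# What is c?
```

Trace:
`c = 11` → c = 11
`c = c + 15` → c = 26
`c = c - 11` → c = 15
So c = 15

Answer: 15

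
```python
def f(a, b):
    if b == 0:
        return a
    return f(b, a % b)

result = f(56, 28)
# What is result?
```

f(56, 28) -> f(28, 0) -> 28

Answer: 28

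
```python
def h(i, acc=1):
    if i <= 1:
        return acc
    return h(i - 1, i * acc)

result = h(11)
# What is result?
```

Accumulator trace (n, acc): (11, 1) -> (10, 11) -> (9, 110) -> (8, 990) -> (7, 7920) -> (6, 55440) -> (5, 332640) -> (4, 1663200) -> (3, 6652800) -> (2, 19958400) -> (1, 39916800) -> return 39916800

Answer: 39916800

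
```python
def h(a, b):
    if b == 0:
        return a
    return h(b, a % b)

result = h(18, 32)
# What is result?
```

h(18, 32) -> h(32, 18) -> h(18, 14) -> h(14, 4) -> h(4, 2) -> h(2, 0) -> 2

Answer: 2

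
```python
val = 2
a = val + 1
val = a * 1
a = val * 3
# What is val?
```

Trace:
`val = 2` → val = 2
`a = val + 1` → a = 3
`val = a * 1` → val = 3
`a = val * 3` → a = 9
So val = 3

Answer: 3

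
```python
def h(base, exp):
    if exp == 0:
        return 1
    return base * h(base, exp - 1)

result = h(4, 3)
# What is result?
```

h(4, 3) = 4 * 4 * 4 = 64

Answer: 64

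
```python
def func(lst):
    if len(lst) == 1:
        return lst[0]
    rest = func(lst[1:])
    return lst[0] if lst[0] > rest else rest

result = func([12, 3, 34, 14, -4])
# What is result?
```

Recursive max over [12, 3, 34, 14, -4] = 34

Answer: 34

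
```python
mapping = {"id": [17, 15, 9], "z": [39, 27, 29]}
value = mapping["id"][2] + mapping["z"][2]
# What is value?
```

Trace:
`mapping = {"id": [17, 15, 9], "z": [39, 27, 29]}` → mapping = {'id': [17, 15, 9], 'z': [39, 27, 29]}
`value = mapping["id"][2] + mapping["z"][2]` → value = 38
So value = 38

Answer: 38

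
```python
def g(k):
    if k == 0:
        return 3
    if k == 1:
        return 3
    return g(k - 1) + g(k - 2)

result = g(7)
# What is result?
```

Build up from base cases: g(0)=3, g(1)=3, g(2)=6, g(3)=9, g(4)=15, g(5)=24, g(6)=39, ..., g(7)=63

Answer: 63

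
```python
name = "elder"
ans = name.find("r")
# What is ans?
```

Trace:
`name = "elder"` → name = 'elder'
`ans = name.find("r")` → ans = 4
So ans = 4

Answer: 4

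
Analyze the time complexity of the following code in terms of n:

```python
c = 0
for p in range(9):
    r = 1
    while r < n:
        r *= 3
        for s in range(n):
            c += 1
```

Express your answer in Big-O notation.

Each loop level contributes: 1 × log n × n. Multiplying the contributions gives O(n log n).

Answer: O(n log n)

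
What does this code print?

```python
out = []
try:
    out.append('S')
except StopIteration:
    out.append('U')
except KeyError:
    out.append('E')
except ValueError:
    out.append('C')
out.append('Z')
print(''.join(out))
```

Execution trace: 'S' (try body, no exception) → 'Z' (after the try/except). Output: SZ

Answer: SZ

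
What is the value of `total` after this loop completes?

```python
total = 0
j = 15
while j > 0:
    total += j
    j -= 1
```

Sum 15 down to 1
`total` takes the values: 0 → 15 → 29 → 42 → 54 → 65 → 75 → 84 → 92 → 99 → 105 → 110 → 114 → 117 → 119 → 120

Answer: 120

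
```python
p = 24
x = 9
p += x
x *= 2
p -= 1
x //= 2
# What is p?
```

Trace:
`p = 24` → p = 24
`x = 9` → x = 9
`p += x` → p = 33
`x *= 2` → x = 18
`p -= 1` → p = 32
`x //= 2` → x = 9
So p = 32

Answer: 32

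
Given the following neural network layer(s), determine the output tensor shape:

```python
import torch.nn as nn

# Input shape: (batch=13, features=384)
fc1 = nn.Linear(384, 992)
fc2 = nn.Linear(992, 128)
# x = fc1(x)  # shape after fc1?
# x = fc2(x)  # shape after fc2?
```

Input: (13, 384) -> after fc1: (13, 992) -> Output: (13, 128)

Answer: (13, 128)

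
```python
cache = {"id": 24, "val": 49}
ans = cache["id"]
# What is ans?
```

Trace:
`cache = {"id": 24, "val": 49}` → cache = {'id': 24, 'val': 49}
`ans = cache["id"]` → ans = 24
So ans = 24

Answer: 24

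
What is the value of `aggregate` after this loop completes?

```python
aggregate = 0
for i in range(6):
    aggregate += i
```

Sum of 0 to 5 = 15
`aggregate` takes the values: 0 → 1 → 3 → 6 → 10 → 15

Answer: 15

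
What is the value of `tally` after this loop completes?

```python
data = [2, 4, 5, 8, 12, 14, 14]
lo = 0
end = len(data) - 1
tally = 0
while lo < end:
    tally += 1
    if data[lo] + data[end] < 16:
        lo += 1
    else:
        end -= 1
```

Steps to find pair summing to 16
`tally` takes the values: 0 → 1 → 2 → 3 → 4 → 5 → 6

Answer: 6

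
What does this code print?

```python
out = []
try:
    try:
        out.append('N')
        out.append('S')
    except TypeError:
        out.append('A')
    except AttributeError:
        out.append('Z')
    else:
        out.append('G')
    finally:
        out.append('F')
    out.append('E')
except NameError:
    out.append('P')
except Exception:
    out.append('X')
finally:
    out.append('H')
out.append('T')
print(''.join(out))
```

Execution trace: 'N' (inner try body) → 'S' (inner try body, no exception) → 'G' (inner else) → 'F' (inner finally) → 'E' (try body, no exception) → 'H' (finally) → 'T' (after the try/except). Output: NSGFEHT

Answer: NSGFEHT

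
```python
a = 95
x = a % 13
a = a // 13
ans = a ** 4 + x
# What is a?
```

Trace:
`a = 95` → a = 95
`x = a % 13` → x = 4
`a = a // 13` → a = 7
`ans = a ** 4 + x` → ans = 2405
So a = 7

Answer: 7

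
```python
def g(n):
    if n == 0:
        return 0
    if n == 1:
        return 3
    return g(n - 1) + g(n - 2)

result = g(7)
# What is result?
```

Build up from base cases: g(0)=0, g(1)=3, g(2)=3, g(3)=6, g(4)=9, g(5)=15, g(6)=24, ..., g(7)=39

Answer: 39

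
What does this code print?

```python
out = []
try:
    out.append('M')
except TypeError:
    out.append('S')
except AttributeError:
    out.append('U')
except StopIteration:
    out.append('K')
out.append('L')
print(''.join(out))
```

Execution trace: 'M' (try body, no exception) → 'L' (after the try/except). Output: ML

Answer: ML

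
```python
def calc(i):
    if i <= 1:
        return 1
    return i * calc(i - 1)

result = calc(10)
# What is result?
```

calc(10) = 10 * 9 * 8 * 7 * 6 * 5 * 4 * 3 * 2 * 1 = 3628800

Answer: 3628800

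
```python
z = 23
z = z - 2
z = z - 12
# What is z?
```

Trace:
`z = 23` → z = 23
`z = z - 2` → z = 21
`z = z - 12` → z = 9
So z = 9

Answer: 9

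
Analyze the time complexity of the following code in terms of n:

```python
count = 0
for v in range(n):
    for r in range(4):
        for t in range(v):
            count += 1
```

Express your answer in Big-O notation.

Each loop level contributes: n × 1 × n. Multiplying the contributions gives O(n^2).

Answer: O(n^2)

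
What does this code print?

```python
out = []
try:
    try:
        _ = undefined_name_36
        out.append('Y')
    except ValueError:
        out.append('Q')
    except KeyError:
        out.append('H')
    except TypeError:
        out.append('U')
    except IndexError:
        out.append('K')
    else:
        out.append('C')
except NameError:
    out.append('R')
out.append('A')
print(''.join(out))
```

Execution trace: 'R' (outer except NameError) → 'A' (after the try/except). Output: RA

Answer: RA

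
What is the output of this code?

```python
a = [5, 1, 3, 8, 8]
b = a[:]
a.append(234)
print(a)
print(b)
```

Key concept: slice [:] creates copy.
Step by step:
`a = [5, 1, 3, 8, 8]` → a = [5, 1, 3, 8, 8]
`b = a[:]` → b = [5, 1, 3, 8, 8]
`a.append(234)` → a = [5, 1, 3, 8, 8, 234]
`print(a)` → prints [5, 1, 3, 8, 8, 234]
`print(b)` → prints [5, 1, 3, 8, 8]

Answer:
[5, 1, 3, 8, 8, 234]
[5, 1, 3, 8, 8]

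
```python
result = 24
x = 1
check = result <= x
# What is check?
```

Trace:
`result = 24` → result = 24
`x = 1` → x = 1
`check = result <= x` → check = False
So check = False

Answer: False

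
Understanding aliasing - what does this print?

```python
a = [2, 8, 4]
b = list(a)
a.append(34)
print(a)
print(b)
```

Key concept: list() constructor creates copy.
Step by step:
`a = [2, 8, 4]` → a = [2, 8, 4]
`b = list(a)` → b = [2, 8, 4]
`a.append(34)` → a = [2, 8, 4, 34]
`print(a)` → prints [2, 8, 4, 34]
`print(b)` → prints [2, 8, 4]

Answer:
[2, 8, 4, 34]
[2, 8, 4]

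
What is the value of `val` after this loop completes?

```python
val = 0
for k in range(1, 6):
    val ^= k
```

XOR of 1 to 5
`val` takes the values: 0 → 1 → 3 → 0 → 4 → 1

Answer: 1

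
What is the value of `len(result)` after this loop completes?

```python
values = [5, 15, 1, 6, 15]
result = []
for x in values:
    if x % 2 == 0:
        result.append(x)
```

Count even numbers in [5, 15, 1, 6, 15]
`result` takes the values: [] → [6]
So `len(result)` = 1

Answer: 1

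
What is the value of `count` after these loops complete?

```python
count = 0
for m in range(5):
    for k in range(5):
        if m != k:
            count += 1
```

5² - 5 (exclude diagonal)
`count` takes the values: 0 → 1 → 2 → 3 → 4 → 5 → 6 → 7 → 8 → 9 → 10 → 11 → 12 → 13 → 14 → 15 → 16 → 17 → 18 → 19 → 20

Answer: 20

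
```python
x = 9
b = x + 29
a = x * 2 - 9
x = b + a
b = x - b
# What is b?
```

Trace:
`x = 9` → x = 9
`b = x + 29` → b = 38
`a = x * 2 - 9` → a = 9
`x = b + a` → x = 47
`b = x - b` → b = 9
So b = 9

Answer: 9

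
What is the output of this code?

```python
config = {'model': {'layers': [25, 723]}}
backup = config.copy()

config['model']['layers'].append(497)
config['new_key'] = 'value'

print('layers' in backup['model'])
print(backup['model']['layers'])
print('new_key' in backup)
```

Key concept: shallow copy gotcha with nested dict.
Step by step:
`config = {'model': {'layers': [25, 723]}}` → config = {'model': {'layers': [25, 723]}}
`backup = config.copy()` → backup = {'model': {'layers': [25, 723]}}
`config['model']['layers'].append(497)` → config = {'model': {'layers': [25, 723, 497]}}; backup = {'model': {'layers': [25, 723, 497]}}
`config['new_key'] = 'value'` → config = {'model': {'layers': [25, 723, 497]}, 'new_key': 'value'}
`print('layers' in backup['model'])` → prints True
`print(backup['model']['layers'])` → prints [25, 723, 497]
`print('new_key' in backup)` → prints False

Answer:
True
[25, 723, 497]
False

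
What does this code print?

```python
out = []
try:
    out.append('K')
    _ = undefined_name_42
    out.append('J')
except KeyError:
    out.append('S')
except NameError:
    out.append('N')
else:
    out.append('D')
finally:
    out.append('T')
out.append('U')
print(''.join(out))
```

Execution trace: 'K' (try body) → 'N' (except NameError) → 'T' (finally) → 'U' (after the try/except). Output: KNTU

Answer: KNTU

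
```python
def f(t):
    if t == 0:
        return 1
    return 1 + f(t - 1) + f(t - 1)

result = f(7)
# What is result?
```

f(t) = 1 + 2·f(t-1), f(0)=1. Closed form: (1+1)·2^7 - 1 = 255.

Answer: 255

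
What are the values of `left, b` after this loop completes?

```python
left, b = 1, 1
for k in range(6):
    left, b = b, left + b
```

Fibonacci: after 6 iterations
`left, b` takes the values: (1, 1) → (1, 2) → (2, 3) → (3, 5) → (5, 8) → (8, 13) → (13, 21)

Answer: 13, 21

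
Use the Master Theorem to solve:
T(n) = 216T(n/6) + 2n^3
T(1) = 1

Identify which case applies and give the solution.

a=216, b=6, f(n)=2n^3. log_6(216) = 3. Since c=3 = 3, Case 2 applies: T(n) = Θ(n^log_b(a) · log n) = O(n^3 log n).

Answer: O(n^3 log n) - Case 2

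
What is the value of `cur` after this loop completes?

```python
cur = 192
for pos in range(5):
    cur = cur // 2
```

Halve 5 times: 192 // 2^5 = 6
`cur` takes the values: 192 → 96 → 48 → 24 → 12 → 6

Answer: 6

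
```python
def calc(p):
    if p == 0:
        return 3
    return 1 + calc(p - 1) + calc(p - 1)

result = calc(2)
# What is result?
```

calc(p) = 1 + 2·calc(p-1), calc(0)=3. Closed form: (3+1)·2^2 - 1 = 15.

Answer: 15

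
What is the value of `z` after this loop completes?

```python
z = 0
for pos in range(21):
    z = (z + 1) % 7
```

Increment mod 7, 21 times = 0
`z` takes the values: 0 → 1 → 2 → 3 → 4 → 5 → 6 → 0 → 1 → 2 → 3 → 4 → 5 → 6 → 0 → 1 → 2 → 3 → 4 → 5 → 6 → 0

Answer: 0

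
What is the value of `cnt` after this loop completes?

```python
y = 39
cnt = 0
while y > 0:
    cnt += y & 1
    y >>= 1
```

Count set bits in 39 (binary: 0b100111)
`cnt` takes the values: 0 → 1 → 2 → 3 → 4

Answer: 4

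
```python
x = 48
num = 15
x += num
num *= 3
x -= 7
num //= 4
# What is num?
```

Trace:
`x = 48` → x = 48
`num = 15` → num = 15
`x += num` → x = 63
`num *= 3` → num = 45
`x -= 7` → x = 56
`num //= 4` → num = 11
So num = 11

Answer: 11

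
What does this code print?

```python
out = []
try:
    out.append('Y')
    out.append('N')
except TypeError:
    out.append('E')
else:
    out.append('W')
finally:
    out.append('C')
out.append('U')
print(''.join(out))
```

Execution trace: 'Y' (try body) → 'N' (try body, no exception) → 'W' (else) → 'C' (finally) → 'U' (after the try/except). Output: YNWCU

Answer: YNWCU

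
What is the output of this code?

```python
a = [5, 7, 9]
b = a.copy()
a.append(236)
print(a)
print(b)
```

Key concept: list.copy() creates independent copy.
Step by step:
`a = [5, 7, 9]` → a = [5, 7, 9]
`b = a.copy()` → b = [5, 7, 9]
`a.append(236)` → a = [5, 7, 9, 236]
`print(a)` → prints [5, 7, 9, 236]
`print(b)` → prints [5, 7, 9]

Answer:
[5, 7, 9, 236]
[5, 7, 9]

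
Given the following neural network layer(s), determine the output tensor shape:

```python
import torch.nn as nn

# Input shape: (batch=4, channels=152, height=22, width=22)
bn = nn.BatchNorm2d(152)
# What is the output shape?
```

Input: (4, 152, 22, 22) -> Output: (4, 152, 22, 22)

Answer: (4, 152, 22, 22)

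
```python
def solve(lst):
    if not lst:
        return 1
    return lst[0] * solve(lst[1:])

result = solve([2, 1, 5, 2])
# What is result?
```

Product over [2, 1, 5, 2] = 2 * 1 * 5 * 2 = 20

Answer: 20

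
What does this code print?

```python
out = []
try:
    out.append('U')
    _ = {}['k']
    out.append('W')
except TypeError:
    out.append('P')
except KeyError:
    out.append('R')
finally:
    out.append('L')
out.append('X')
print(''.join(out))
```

Execution trace: 'U' (try body) → 'R' (except KeyError) → 'L' (finally) → 'X' (after the try/except). Output: URLX

Answer: URLX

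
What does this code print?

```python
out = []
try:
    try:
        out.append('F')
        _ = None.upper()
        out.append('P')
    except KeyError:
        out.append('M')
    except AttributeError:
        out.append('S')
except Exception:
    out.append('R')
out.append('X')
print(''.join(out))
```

Execution trace: 'F' (inner try body) → 'S' (inner except AttributeError) → 'X' (after the try/except). Output: FSX

Answer: FSX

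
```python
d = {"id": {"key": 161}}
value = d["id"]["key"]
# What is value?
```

Trace:
`d = {"id": {"key": 161}}` → d = {'id': {'key': 161}}
`value = d["id"]["key"]` → value = 161
So value = 161

Answer: 161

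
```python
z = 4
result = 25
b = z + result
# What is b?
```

Trace:
`z = 4` → z = 4
`result = 25` → result = 25
`b = z + result` → b = 29
So b = 29

Answer: 29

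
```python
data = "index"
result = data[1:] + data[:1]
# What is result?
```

Trace:
`data = "index"` → data = 'index'
`result = data[1:] + data[:1]` → result = 'ndexi'
So result = 'ndexi'

Answer: 'ndexi'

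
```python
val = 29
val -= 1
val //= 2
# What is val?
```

Trace:
`val = 29` → val = 29
`val -= 1` → val = 28
`val //= 2` → val = 14
So val = 14

Answer: 14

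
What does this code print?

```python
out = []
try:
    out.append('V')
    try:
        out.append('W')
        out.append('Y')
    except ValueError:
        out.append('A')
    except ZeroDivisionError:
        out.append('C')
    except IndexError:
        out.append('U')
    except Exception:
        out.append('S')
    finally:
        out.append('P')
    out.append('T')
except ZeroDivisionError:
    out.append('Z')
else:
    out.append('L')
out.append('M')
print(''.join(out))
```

Execution trace: 'V' (try body) → 'W' (inner try body) → 'Y' (inner try body, no exception) → 'P' (inner finally) → 'T' (try body, no exception) → 'L' (else) → 'M' (after the try/except). Output: VWYPTLM

Answer: VWYPTLM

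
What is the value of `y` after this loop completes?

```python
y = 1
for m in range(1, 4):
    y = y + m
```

Start at 1, add 1 through 3
`y` takes the values: 1 → 2 → 4 → 7

Answer: 7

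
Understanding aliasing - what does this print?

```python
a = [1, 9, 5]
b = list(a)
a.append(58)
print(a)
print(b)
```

Key concept: list() constructor creates copy.
Step by step:
`a = [1, 9, 5]` → a = [1, 9, 5]
`b = list(a)` → b = [1, 9, 5]
`a.append(58)` → a = [1, 9, 5, 58]
`print(a)` → prints [1, 9, 5, 58]
`print(b)` → prints [1, 9, 5]

Answer:
[1, 9, 5, 58]
[1, 9, 5]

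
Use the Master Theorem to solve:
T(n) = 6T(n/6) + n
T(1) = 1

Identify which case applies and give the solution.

a=6, b=6, f(n)=n. log_6(6) = 1. Since c=1 = 1, Case 2 applies: T(n) = Θ(n^log_b(a) · log n) = O(n log n).

Answer: O(n log n) - Case 2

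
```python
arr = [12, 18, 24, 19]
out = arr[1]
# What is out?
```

Trace:
`arr = [12, 18, 24, 19]` → arr = [12, 18, 24, 19]
`out = arr[1]` → out = 18
So out = 18

Answer: 18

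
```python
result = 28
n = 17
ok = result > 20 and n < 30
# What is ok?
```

Trace:
`result = 28` → result = 28
`n = 17` → n = 17
`ok = result > 20 and n < 30` → ok = True
So ok = True

Answer: True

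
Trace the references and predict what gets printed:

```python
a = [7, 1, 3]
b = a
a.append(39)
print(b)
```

Key concept: basic list aliasing.
Step by step:
`a = [7, 1, 3]` → a = [7, 1, 3]
`b = a` → b = [7, 1, 3] (same object as a)
`a.append(39)` → a = [7, 1, 3, 39] (same object as b); b = [7, 1, 3, 39] (same object as a)
`print(b)` → prints [7, 1, 3, 39]

Answer: [7, 1, 3, 39]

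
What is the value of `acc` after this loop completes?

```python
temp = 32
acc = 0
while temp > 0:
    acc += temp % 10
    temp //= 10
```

Sum digits of 32
`acc` takes the values: 0 → 2 → 5

Answer: 5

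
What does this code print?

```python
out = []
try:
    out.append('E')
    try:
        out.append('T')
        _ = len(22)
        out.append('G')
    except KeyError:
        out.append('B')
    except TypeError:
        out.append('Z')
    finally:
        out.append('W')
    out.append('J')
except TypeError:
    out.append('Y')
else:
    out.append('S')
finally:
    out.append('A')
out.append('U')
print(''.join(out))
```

Execution trace: 'E' (try body) → 'T' (inner try body) → 'Z' (inner except TypeError) → 'W' (inner finally) → 'J' (try body, no exception) → 'S' (else) → 'A' (finally) → 'U' (after the try/except). Output: ETZWJSAU

Answer: ETZWJSAU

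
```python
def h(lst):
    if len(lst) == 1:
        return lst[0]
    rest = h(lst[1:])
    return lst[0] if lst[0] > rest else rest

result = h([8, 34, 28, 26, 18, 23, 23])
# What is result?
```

Recursive max over [8, 34, 28, 26, 18, 23, 23] = 34

Answer: 34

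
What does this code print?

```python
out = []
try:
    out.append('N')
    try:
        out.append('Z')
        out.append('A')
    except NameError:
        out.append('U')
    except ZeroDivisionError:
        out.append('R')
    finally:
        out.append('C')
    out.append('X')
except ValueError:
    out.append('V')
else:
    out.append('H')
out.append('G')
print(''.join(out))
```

Execution trace: 'N' (try body) → 'Z' (inner try body) → 'A' (inner try body, no exception) → 'C' (inner finally) → 'X' (try body, no exception) → 'H' (else) → 'G' (after the try/except). Output: NZACXHG

Answer: NZACXHG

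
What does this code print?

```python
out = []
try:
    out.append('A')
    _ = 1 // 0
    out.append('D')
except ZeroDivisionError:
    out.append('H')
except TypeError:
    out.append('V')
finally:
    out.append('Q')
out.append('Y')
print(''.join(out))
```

Execution trace: 'A' (try body) → 'H' (except ZeroDivisionError) → 'Q' (finally) → 'Y' (after the try/except). Output: AHQY

Answer: AHQY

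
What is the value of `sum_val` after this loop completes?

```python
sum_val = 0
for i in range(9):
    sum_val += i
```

Sum of 0 to 8 = 36
`sum_val` takes the values: 0 → 1 → 3 → 6 → 10 → 15 → 21 → 28 → 36

Answer: 36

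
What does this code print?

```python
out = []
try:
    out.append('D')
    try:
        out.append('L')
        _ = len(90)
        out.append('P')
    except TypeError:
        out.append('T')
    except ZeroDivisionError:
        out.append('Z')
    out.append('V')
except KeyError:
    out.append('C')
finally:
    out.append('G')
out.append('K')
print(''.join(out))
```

Execution trace: 'D' (try body) → 'L' (inner try body) → 'T' (inner except TypeError) → 'V' (try body, no exception) → 'G' (finally) → 'K' (after the try/except). Output: DLTVGK

Answer: DLTVGK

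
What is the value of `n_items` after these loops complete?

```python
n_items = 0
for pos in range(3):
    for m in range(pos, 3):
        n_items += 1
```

Upper triangle: 3 + 2 + ... + 1
`n_items` takes the values: 0 → 1 → 2 → 3 → 4 → 5 → 6

Answer: 6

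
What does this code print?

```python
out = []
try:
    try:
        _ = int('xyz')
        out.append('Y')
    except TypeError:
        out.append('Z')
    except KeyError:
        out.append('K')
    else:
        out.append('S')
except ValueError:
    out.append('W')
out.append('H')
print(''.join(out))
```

Execution trace: 'W' (outer except ValueError) → 'H' (after the try/except). Output: WH

Answer: WH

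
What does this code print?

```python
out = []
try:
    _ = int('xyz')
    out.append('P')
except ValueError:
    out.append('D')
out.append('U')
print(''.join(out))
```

Execution trace: 'D' (except ValueError) → 'U' (after the try/except). Output: DU

Answer: DU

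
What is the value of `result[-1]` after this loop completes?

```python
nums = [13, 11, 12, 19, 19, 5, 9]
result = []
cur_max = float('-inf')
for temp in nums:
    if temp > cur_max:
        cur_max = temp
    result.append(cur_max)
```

Running max ends at 19
`result` takes the values: [] → [13] → [13, 13] → [13, 13, 13] → [13, 13, 13, 19] → [13, 13, 13, 19, 19] → [13, 13, 13, 19, 19, 19] → [13, 13, 13, 19, 19, 19, 19]
So `result[-1]` = 19

Answer: 19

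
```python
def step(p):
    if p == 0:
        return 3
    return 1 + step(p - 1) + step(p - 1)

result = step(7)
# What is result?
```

step(p) = 1 + 2·step(p-1), step(0)=3. Closed form: (3+1)·2^7 - 1 = 511.

Answer: 511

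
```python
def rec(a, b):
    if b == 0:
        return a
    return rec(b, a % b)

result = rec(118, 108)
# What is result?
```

rec(118, 108) -> rec(108, 10) -> rec(10, 8) -> rec(8, 2) -> rec(2, 0) -> 2

Answer: 2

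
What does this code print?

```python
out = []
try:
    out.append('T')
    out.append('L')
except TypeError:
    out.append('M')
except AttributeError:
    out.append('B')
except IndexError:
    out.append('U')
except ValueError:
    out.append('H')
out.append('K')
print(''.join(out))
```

Execution trace: 'T' (try body) → 'L' (try body, no exception) → 'K' (after the try/except). Output: TLK

Answer: TLK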